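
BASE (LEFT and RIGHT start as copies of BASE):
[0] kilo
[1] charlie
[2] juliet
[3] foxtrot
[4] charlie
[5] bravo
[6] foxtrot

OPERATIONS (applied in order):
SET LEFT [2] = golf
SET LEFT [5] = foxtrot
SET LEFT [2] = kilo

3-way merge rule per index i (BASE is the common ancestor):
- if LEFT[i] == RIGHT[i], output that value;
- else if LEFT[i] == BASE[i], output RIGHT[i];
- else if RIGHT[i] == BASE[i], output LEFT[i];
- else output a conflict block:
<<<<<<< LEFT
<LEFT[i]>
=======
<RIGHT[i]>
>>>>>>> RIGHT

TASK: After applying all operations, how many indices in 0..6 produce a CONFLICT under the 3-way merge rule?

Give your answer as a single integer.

Final LEFT:  [kilo, charlie, kilo, foxtrot, charlie, foxtrot, foxtrot]
Final RIGHT: [kilo, charlie, juliet, foxtrot, charlie, bravo, foxtrot]
i=0: L=kilo R=kilo -> agree -> kilo
i=1: L=charlie R=charlie -> agree -> charlie
i=2: L=kilo, R=juliet=BASE -> take LEFT -> kilo
i=3: L=foxtrot R=foxtrot -> agree -> foxtrot
i=4: L=charlie R=charlie -> agree -> charlie
i=5: L=foxtrot, R=bravo=BASE -> take LEFT -> foxtrot
i=6: L=foxtrot R=foxtrot -> agree -> foxtrot
Conflict count: 0

Answer: 0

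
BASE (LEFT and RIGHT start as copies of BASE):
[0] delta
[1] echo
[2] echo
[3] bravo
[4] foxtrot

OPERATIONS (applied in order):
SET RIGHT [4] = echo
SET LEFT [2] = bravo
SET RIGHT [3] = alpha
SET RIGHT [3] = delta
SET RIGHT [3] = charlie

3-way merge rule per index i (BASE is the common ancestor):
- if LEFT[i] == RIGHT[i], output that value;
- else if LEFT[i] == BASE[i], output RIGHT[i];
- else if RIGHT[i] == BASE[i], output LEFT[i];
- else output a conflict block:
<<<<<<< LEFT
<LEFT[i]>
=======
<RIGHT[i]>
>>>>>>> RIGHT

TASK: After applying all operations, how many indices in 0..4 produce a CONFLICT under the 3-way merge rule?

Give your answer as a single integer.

Answer: 0

Derivation:
Final LEFT:  [delta, echo, bravo, bravo, foxtrot]
Final RIGHT: [delta, echo, echo, charlie, echo]
i=0: L=delta R=delta -> agree -> delta
i=1: L=echo R=echo -> agree -> echo
i=2: L=bravo, R=echo=BASE -> take LEFT -> bravo
i=3: L=bravo=BASE, R=charlie -> take RIGHT -> charlie
i=4: L=foxtrot=BASE, R=echo -> take RIGHT -> echo
Conflict count: 0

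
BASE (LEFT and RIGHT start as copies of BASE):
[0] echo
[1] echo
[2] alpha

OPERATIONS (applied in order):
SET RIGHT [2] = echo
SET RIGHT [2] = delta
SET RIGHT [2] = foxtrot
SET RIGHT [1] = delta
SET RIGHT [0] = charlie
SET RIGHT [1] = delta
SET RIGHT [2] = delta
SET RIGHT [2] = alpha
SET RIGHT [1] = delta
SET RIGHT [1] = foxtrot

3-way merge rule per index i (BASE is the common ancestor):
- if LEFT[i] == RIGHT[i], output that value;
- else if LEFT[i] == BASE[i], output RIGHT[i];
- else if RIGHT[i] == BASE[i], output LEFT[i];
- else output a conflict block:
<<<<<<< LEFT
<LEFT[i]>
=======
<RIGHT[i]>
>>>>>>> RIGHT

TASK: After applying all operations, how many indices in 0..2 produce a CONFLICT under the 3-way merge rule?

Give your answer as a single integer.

Answer: 0

Derivation:
Final LEFT:  [echo, echo, alpha]
Final RIGHT: [charlie, foxtrot, alpha]
i=0: L=echo=BASE, R=charlie -> take RIGHT -> charlie
i=1: L=echo=BASE, R=foxtrot -> take RIGHT -> foxtrot
i=2: L=alpha R=alpha -> agree -> alpha
Conflict count: 0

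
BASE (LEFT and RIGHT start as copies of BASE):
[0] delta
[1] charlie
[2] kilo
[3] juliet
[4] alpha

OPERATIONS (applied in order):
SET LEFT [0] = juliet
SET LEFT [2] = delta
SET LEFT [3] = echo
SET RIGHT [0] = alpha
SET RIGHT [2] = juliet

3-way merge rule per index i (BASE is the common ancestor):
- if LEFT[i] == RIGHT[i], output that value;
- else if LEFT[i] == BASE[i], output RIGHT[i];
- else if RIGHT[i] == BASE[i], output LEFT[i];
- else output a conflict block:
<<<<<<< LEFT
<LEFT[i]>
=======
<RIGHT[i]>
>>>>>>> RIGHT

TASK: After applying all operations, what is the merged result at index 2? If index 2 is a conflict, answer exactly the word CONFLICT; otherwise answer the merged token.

Final LEFT:  [juliet, charlie, delta, echo, alpha]
Final RIGHT: [alpha, charlie, juliet, juliet, alpha]
i=0: BASE=delta L=juliet R=alpha all differ -> CONFLICT
i=1: L=charlie R=charlie -> agree -> charlie
i=2: BASE=kilo L=delta R=juliet all differ -> CONFLICT
i=3: L=echo, R=juliet=BASE -> take LEFT -> echo
i=4: L=alpha R=alpha -> agree -> alpha
Index 2 -> CONFLICT

Answer: CONFLICT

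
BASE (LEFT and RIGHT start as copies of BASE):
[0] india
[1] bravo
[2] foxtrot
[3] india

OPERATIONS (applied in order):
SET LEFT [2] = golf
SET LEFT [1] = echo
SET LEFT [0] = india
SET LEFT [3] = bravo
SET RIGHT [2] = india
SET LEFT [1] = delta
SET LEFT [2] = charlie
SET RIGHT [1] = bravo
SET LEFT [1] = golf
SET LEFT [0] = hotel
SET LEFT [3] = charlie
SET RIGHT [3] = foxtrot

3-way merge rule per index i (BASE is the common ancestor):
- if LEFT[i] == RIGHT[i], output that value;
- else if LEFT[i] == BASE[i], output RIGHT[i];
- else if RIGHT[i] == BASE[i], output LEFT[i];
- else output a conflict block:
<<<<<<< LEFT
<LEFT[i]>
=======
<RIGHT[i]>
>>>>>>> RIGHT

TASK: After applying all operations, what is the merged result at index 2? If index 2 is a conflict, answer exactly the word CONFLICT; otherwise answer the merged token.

Final LEFT:  [hotel, golf, charlie, charlie]
Final RIGHT: [india, bravo, india, foxtrot]
i=0: L=hotel, R=india=BASE -> take LEFT -> hotel
i=1: L=golf, R=bravo=BASE -> take LEFT -> golf
i=2: BASE=foxtrot L=charlie R=india all differ -> CONFLICT
i=3: BASE=india L=charlie R=foxtrot all differ -> CONFLICT
Index 2 -> CONFLICT

Answer: CONFLICT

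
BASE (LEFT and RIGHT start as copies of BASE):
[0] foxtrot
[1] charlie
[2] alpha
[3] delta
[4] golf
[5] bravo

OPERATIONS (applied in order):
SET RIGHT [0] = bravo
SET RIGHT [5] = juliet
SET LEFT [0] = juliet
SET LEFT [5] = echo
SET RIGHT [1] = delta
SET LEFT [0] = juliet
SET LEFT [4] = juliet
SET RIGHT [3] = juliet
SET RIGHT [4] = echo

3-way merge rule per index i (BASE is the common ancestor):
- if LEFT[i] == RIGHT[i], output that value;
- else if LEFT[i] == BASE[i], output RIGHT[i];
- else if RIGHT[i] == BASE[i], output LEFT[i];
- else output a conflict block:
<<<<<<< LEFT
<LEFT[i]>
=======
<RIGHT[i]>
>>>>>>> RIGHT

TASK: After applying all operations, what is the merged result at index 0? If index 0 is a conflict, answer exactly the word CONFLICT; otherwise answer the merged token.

Final LEFT:  [juliet, charlie, alpha, delta, juliet, echo]
Final RIGHT: [bravo, delta, alpha, juliet, echo, juliet]
i=0: BASE=foxtrot L=juliet R=bravo all differ -> CONFLICT
i=1: L=charlie=BASE, R=delta -> take RIGHT -> delta
i=2: L=alpha R=alpha -> agree -> alpha
i=3: L=delta=BASE, R=juliet -> take RIGHT -> juliet
i=4: BASE=golf L=juliet R=echo all differ -> CONFLICT
i=5: BASE=bravo L=echo R=juliet all differ -> CONFLICT
Index 0 -> CONFLICT

Answer: CONFLICT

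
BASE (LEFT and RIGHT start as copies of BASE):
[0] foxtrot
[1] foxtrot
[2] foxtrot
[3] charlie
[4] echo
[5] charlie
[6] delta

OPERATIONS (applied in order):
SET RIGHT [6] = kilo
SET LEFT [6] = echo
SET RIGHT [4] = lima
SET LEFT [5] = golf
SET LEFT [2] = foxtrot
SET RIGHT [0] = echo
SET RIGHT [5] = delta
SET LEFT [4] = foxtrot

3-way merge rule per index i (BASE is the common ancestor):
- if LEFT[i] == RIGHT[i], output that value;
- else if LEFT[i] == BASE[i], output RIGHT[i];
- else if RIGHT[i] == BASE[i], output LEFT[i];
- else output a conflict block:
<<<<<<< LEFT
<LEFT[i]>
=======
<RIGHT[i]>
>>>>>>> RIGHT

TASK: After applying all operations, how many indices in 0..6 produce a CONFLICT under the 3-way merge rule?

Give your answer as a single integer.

Answer: 3

Derivation:
Final LEFT:  [foxtrot, foxtrot, foxtrot, charlie, foxtrot, golf, echo]
Final RIGHT: [echo, foxtrot, foxtrot, charlie, lima, delta, kilo]
i=0: L=foxtrot=BASE, R=echo -> take RIGHT -> echo
i=1: L=foxtrot R=foxtrot -> agree -> foxtrot
i=2: L=foxtrot R=foxtrot -> agree -> foxtrot
i=3: L=charlie R=charlie -> agree -> charlie
i=4: BASE=echo L=foxtrot R=lima all differ -> CONFLICT
i=5: BASE=charlie L=golf R=delta all differ -> CONFLICT
i=6: BASE=delta L=echo R=kilo all differ -> CONFLICT
Conflict count: 3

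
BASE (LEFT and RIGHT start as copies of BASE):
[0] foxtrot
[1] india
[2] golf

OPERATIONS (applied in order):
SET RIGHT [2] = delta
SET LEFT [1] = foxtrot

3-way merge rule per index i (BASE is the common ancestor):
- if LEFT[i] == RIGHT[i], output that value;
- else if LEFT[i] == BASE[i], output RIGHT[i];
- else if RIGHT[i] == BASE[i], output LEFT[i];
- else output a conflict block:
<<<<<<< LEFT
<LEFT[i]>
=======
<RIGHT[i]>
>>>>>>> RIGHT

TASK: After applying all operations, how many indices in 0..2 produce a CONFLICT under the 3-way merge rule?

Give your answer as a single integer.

Answer: 0

Derivation:
Final LEFT:  [foxtrot, foxtrot, golf]
Final RIGHT: [foxtrot, india, delta]
i=0: L=foxtrot R=foxtrot -> agree -> foxtrot
i=1: L=foxtrot, R=india=BASE -> take LEFT -> foxtrot
i=2: L=golf=BASE, R=delta -> take RIGHT -> delta
Conflict count: 0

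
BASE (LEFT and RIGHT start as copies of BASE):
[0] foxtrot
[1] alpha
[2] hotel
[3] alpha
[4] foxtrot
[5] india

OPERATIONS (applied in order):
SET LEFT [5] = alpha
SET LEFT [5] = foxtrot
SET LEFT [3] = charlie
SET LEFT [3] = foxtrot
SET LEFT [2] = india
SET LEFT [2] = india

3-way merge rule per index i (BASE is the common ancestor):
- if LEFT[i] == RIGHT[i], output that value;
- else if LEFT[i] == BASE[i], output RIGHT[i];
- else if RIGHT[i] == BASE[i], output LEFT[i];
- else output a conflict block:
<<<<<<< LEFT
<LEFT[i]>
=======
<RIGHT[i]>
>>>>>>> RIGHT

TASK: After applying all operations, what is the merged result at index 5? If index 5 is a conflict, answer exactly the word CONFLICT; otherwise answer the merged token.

Answer: foxtrot

Derivation:
Final LEFT:  [foxtrot, alpha, india, foxtrot, foxtrot, foxtrot]
Final RIGHT: [foxtrot, alpha, hotel, alpha, foxtrot, india]
i=0: L=foxtrot R=foxtrot -> agree -> foxtrot
i=1: L=alpha R=alpha -> agree -> alpha
i=2: L=india, R=hotel=BASE -> take LEFT -> india
i=3: L=foxtrot, R=alpha=BASE -> take LEFT -> foxtrot
i=4: L=foxtrot R=foxtrot -> agree -> foxtrot
i=5: L=foxtrot, R=india=BASE -> take LEFT -> foxtrot
Index 5 -> foxtrot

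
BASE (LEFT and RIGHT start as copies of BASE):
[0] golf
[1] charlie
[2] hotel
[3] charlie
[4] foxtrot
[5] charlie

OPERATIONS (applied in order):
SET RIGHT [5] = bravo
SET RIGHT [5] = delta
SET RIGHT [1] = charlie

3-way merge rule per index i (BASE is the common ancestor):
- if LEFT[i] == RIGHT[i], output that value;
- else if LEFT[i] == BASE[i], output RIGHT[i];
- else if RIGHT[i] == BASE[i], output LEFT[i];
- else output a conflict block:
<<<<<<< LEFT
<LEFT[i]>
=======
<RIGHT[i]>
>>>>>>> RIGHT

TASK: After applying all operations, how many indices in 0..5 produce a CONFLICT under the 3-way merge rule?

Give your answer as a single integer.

Answer: 0

Derivation:
Final LEFT:  [golf, charlie, hotel, charlie, foxtrot, charlie]
Final RIGHT: [golf, charlie, hotel, charlie, foxtrot, delta]
i=0: L=golf R=golf -> agree -> golf
i=1: L=charlie R=charlie -> agree -> charlie
i=2: L=hotel R=hotel -> agree -> hotel
i=3: L=charlie R=charlie -> agree -> charlie
i=4: L=foxtrot R=foxtrot -> agree -> foxtrot
i=5: L=charlie=BASE, R=delta -> take RIGHT -> delta
Conflict count: 0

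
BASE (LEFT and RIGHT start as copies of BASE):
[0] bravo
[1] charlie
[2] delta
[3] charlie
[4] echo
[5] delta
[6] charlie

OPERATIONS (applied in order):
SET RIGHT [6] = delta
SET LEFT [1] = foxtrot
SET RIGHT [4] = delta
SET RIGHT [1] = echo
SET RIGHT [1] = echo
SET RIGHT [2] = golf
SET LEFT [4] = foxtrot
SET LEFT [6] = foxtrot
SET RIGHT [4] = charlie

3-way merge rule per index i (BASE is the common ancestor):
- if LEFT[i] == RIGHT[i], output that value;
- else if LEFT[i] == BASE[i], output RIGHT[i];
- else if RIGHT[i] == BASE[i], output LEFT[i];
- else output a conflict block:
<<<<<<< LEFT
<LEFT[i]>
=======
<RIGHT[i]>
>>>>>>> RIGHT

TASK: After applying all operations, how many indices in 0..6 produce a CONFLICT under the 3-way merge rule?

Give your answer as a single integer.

Answer: 3

Derivation:
Final LEFT:  [bravo, foxtrot, delta, charlie, foxtrot, delta, foxtrot]
Final RIGHT: [bravo, echo, golf, charlie, charlie, delta, delta]
i=0: L=bravo R=bravo -> agree -> bravo
i=1: BASE=charlie L=foxtrot R=echo all differ -> CONFLICT
i=2: L=delta=BASE, R=golf -> take RIGHT -> golf
i=3: L=charlie R=charlie -> agree -> charlie
i=4: BASE=echo L=foxtrot R=charlie all differ -> CONFLICT
i=5: L=delta R=delta -> agree -> delta
i=6: BASE=charlie L=foxtrot R=delta all differ -> CONFLICT
Conflict count: 3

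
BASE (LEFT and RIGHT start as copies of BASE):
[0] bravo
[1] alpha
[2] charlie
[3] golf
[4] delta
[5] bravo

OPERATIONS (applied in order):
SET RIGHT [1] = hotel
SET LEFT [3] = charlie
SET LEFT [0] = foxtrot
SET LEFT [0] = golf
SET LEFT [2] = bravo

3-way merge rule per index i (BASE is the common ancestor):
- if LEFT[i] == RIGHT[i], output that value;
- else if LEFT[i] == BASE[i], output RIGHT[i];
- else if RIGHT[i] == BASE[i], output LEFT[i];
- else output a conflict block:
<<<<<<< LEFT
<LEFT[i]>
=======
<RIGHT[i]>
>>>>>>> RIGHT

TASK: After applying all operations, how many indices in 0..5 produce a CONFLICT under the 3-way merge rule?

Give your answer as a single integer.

Final LEFT:  [golf, alpha, bravo, charlie, delta, bravo]
Final RIGHT: [bravo, hotel, charlie, golf, delta, bravo]
i=0: L=golf, R=bravo=BASE -> take LEFT -> golf
i=1: L=alpha=BASE, R=hotel -> take RIGHT -> hotel
i=2: L=bravo, R=charlie=BASE -> take LEFT -> bravo
i=3: L=charlie, R=golf=BASE -> take LEFT -> charlie
i=4: L=delta R=delta -> agree -> delta
i=5: L=bravo R=bravo -> agree -> bravo
Conflict count: 0

Answer: 0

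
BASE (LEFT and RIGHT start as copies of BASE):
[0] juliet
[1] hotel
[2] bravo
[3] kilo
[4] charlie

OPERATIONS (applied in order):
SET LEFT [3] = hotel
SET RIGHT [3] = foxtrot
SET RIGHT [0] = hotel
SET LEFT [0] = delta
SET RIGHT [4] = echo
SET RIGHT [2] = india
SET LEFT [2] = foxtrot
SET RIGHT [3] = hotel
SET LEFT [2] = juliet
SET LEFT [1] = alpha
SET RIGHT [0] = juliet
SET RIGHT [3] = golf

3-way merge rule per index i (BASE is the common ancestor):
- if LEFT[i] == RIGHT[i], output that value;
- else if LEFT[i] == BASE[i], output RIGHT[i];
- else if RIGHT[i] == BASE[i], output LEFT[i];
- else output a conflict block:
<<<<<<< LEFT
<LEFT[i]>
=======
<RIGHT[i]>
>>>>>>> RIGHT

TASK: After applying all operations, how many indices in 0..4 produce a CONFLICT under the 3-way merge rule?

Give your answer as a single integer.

Answer: 2

Derivation:
Final LEFT:  [delta, alpha, juliet, hotel, charlie]
Final RIGHT: [juliet, hotel, india, golf, echo]
i=0: L=delta, R=juliet=BASE -> take LEFT -> delta
i=1: L=alpha, R=hotel=BASE -> take LEFT -> alpha
i=2: BASE=bravo L=juliet R=india all differ -> CONFLICT
i=3: BASE=kilo L=hotel R=golf all differ -> CONFLICT
i=4: L=charlie=BASE, R=echo -> take RIGHT -> echo
Conflict count: 2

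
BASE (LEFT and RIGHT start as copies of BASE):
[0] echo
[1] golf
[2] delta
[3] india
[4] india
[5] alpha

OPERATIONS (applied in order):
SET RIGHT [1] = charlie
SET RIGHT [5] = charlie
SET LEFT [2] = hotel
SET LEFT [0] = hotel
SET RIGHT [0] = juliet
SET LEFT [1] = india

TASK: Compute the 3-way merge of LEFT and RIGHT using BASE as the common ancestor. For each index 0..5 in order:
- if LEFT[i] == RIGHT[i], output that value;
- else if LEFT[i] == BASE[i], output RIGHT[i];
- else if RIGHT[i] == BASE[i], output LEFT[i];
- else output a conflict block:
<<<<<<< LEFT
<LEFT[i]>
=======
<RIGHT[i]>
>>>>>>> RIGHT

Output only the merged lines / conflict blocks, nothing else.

Final LEFT:  [hotel, india, hotel, india, india, alpha]
Final RIGHT: [juliet, charlie, delta, india, india, charlie]
i=0: BASE=echo L=hotel R=juliet all differ -> CONFLICT
i=1: BASE=golf L=india R=charlie all differ -> CONFLICT
i=2: L=hotel, R=delta=BASE -> take LEFT -> hotel
i=3: L=india R=india -> agree -> india
i=4: L=india R=india -> agree -> india
i=5: L=alpha=BASE, R=charlie -> take RIGHT -> charlie

Answer: <<<<<<< LEFT
hotel
=======
juliet
>>>>>>> RIGHT
<<<<<<< LEFT
india
=======
charlie
>>>>>>> RIGHT
hotel
india
india
charlie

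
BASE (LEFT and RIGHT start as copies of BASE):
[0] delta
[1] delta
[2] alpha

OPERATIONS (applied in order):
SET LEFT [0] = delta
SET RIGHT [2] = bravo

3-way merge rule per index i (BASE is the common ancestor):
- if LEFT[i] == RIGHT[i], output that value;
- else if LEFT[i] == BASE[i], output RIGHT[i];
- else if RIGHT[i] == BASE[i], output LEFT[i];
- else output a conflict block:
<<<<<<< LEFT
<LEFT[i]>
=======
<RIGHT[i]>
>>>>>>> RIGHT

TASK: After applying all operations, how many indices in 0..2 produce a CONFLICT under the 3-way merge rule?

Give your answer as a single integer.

Answer: 0

Derivation:
Final LEFT:  [delta, delta, alpha]
Final RIGHT: [delta, delta, bravo]
i=0: L=delta R=delta -> agree -> delta
i=1: L=delta R=delta -> agree -> delta
i=2: L=alpha=BASE, R=bravo -> take RIGHT -> bravo
Conflict count: 0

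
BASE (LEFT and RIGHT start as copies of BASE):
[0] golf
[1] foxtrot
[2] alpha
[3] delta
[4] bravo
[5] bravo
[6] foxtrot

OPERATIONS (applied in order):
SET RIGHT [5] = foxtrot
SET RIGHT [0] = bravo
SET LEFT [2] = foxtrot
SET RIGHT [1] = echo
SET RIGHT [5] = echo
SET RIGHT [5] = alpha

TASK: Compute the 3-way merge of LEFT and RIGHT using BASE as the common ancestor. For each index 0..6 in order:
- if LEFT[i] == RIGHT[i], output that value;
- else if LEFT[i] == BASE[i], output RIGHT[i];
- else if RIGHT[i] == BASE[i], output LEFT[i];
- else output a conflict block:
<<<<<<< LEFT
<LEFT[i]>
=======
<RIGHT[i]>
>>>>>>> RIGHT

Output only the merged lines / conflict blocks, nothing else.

Final LEFT:  [golf, foxtrot, foxtrot, delta, bravo, bravo, foxtrot]
Final RIGHT: [bravo, echo, alpha, delta, bravo, alpha, foxtrot]
i=0: L=golf=BASE, R=bravo -> take RIGHT -> bravo
i=1: L=foxtrot=BASE, R=echo -> take RIGHT -> echo
i=2: L=foxtrot, R=alpha=BASE -> take LEFT -> foxtrot
i=3: L=delta R=delta -> agree -> delta
i=4: L=bravo R=bravo -> agree -> bravo
i=5: L=bravo=BASE, R=alpha -> take RIGHT -> alpha
i=6: L=foxtrot R=foxtrot -> agree -> foxtrot

Answer: bravo
echo
foxtrot
delta
bravo
alpha
foxtrot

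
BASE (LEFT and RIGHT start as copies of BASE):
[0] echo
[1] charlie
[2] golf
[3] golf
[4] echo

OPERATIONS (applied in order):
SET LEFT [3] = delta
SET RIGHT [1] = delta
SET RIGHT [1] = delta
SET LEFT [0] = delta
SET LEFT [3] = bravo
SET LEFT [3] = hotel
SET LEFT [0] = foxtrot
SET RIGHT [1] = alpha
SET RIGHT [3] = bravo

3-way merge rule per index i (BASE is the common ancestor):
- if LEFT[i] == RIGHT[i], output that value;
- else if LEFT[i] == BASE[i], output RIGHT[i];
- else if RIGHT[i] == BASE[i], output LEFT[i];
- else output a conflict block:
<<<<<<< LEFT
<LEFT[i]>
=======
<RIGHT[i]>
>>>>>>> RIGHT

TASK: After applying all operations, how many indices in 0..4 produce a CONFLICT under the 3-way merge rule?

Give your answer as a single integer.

Answer: 1

Derivation:
Final LEFT:  [foxtrot, charlie, golf, hotel, echo]
Final RIGHT: [echo, alpha, golf, bravo, echo]
i=0: L=foxtrot, R=echo=BASE -> take LEFT -> foxtrot
i=1: L=charlie=BASE, R=alpha -> take RIGHT -> alpha
i=2: L=golf R=golf -> agree -> golf
i=3: BASE=golf L=hotel R=bravo all differ -> CONFLICT
i=4: L=echo R=echo -> agree -> echo
Conflict count: 1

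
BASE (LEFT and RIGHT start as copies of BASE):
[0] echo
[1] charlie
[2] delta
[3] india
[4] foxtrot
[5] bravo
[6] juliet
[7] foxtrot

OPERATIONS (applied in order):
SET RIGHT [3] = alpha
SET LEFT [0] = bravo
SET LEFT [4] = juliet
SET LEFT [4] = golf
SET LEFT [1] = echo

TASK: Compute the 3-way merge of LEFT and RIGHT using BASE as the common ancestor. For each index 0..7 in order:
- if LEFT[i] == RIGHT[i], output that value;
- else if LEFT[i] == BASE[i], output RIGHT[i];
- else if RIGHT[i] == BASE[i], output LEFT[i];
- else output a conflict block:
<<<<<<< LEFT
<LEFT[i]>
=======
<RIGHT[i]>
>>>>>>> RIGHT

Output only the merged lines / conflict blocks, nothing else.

Answer: bravo
echo
delta
alpha
golf
bravo
juliet
foxtrot

Derivation:
Final LEFT:  [bravo, echo, delta, india, golf, bravo, juliet, foxtrot]
Final RIGHT: [echo, charlie, delta, alpha, foxtrot, bravo, juliet, foxtrot]
i=0: L=bravo, R=echo=BASE -> take LEFT -> bravo
i=1: L=echo, R=charlie=BASE -> take LEFT -> echo
i=2: L=delta R=delta -> agree -> delta
i=3: L=india=BASE, R=alpha -> take RIGHT -> alpha
i=4: L=golf, R=foxtrot=BASE -> take LEFT -> golf
i=5: L=bravo R=bravo -> agree -> bravo
i=6: L=juliet R=juliet -> agree -> juliet
i=7: L=foxtrot R=foxtrot -> agree -> foxtrot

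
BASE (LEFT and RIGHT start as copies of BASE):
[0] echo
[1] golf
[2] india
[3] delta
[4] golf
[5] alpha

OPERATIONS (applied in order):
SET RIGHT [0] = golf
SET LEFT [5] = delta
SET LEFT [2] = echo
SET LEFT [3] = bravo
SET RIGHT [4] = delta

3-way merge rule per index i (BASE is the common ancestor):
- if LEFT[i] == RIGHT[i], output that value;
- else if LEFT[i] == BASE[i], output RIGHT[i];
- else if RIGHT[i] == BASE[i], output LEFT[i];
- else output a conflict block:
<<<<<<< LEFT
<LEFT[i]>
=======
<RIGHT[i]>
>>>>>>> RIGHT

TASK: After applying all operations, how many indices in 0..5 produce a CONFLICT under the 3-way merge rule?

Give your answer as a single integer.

Answer: 0

Derivation:
Final LEFT:  [echo, golf, echo, bravo, golf, delta]
Final RIGHT: [golf, golf, india, delta, delta, alpha]
i=0: L=echo=BASE, R=golf -> take RIGHT -> golf
i=1: L=golf R=golf -> agree -> golf
i=2: L=echo, R=india=BASE -> take LEFT -> echo
i=3: L=bravo, R=delta=BASE -> take LEFT -> bravo
i=4: L=golf=BASE, R=delta -> take RIGHT -> delta
i=5: L=delta, R=alpha=BASE -> take LEFT -> delta
Conflict count: 0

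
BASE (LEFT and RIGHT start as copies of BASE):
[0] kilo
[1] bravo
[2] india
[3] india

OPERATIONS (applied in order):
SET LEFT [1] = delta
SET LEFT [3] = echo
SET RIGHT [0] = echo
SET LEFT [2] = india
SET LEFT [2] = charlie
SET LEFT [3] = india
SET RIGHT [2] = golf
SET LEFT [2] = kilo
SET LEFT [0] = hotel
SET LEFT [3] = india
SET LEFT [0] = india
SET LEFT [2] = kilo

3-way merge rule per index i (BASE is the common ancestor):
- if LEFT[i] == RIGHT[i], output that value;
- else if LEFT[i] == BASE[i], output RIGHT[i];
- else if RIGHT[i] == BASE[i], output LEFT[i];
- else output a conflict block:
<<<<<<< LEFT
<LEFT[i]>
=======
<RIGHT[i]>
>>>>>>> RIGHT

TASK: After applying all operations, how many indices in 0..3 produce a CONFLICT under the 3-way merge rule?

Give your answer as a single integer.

Final LEFT:  [india, delta, kilo, india]
Final RIGHT: [echo, bravo, golf, india]
i=0: BASE=kilo L=india R=echo all differ -> CONFLICT
i=1: L=delta, R=bravo=BASE -> take LEFT -> delta
i=2: BASE=india L=kilo R=golf all differ -> CONFLICT
i=3: L=india R=india -> agree -> india
Conflict count: 2

Answer: 2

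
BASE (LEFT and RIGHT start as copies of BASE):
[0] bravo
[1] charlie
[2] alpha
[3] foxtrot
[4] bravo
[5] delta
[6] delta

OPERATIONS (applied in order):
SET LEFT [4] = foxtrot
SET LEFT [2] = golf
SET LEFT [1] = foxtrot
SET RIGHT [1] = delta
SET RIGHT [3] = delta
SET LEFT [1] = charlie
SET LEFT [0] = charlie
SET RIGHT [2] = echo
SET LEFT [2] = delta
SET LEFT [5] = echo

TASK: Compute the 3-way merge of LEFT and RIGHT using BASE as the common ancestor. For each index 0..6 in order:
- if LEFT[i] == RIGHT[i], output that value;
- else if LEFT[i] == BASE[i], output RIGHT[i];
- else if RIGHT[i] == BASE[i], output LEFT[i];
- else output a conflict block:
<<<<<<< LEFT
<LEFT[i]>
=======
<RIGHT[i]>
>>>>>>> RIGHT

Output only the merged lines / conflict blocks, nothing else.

Final LEFT:  [charlie, charlie, delta, foxtrot, foxtrot, echo, delta]
Final RIGHT: [bravo, delta, echo, delta, bravo, delta, delta]
i=0: L=charlie, R=bravo=BASE -> take LEFT -> charlie
i=1: L=charlie=BASE, R=delta -> take RIGHT -> delta
i=2: BASE=alpha L=delta R=echo all differ -> CONFLICT
i=3: L=foxtrot=BASE, R=delta -> take RIGHT -> delta
i=4: L=foxtrot, R=bravo=BASE -> take LEFT -> foxtrot
i=5: L=echo, R=delta=BASE -> take LEFT -> echo
i=6: L=delta R=delta -> agree -> delta

Answer: charlie
delta
<<<<<<< LEFT
delta
=======
echo
>>>>>>> RIGHT
delta
foxtrot
echo
delta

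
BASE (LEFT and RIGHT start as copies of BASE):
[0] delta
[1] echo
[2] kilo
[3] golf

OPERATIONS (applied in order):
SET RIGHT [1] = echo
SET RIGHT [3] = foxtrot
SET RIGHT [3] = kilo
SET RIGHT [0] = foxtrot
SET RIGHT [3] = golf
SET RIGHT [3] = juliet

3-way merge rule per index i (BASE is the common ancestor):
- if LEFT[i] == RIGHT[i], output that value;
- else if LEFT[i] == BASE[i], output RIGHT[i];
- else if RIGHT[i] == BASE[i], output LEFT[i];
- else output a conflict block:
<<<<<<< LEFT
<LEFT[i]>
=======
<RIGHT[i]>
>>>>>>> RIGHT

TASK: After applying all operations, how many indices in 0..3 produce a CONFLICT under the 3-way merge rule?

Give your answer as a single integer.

Answer: 0

Derivation:
Final LEFT:  [delta, echo, kilo, golf]
Final RIGHT: [foxtrot, echo, kilo, juliet]
i=0: L=delta=BASE, R=foxtrot -> take RIGHT -> foxtrot
i=1: L=echo R=echo -> agree -> echo
i=2: L=kilo R=kilo -> agree -> kilo
i=3: L=golf=BASE, R=juliet -> take RIGHT -> juliet
Conflict count: 0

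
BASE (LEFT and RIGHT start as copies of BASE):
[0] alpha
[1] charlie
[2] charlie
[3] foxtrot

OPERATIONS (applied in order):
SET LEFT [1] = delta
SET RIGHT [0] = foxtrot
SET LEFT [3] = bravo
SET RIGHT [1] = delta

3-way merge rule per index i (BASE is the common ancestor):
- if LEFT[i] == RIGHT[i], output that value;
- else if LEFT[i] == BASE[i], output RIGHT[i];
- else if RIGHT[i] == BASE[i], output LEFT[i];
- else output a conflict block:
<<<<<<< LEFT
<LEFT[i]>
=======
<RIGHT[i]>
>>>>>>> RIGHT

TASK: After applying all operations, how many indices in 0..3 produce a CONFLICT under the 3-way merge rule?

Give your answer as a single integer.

Answer: 0

Derivation:
Final LEFT:  [alpha, delta, charlie, bravo]
Final RIGHT: [foxtrot, delta, charlie, foxtrot]
i=0: L=alpha=BASE, R=foxtrot -> take RIGHT -> foxtrot
i=1: L=delta R=delta -> agree -> delta
i=2: L=charlie R=charlie -> agree -> charlie
i=3: L=bravo, R=foxtrot=BASE -> take LEFT -> bravo
Conflict count: 0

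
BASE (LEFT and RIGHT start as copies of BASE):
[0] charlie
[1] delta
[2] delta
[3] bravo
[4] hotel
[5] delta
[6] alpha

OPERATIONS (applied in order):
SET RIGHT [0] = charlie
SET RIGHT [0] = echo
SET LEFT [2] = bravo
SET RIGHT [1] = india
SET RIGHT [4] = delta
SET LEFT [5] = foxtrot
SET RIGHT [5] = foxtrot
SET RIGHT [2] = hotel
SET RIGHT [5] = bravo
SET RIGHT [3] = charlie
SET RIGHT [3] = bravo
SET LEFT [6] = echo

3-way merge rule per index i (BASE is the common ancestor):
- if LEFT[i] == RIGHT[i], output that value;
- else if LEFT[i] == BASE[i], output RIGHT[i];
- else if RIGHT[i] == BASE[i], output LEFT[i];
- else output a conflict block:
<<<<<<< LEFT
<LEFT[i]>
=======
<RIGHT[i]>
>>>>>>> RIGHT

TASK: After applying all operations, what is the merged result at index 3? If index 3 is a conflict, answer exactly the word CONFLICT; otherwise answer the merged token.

Answer: bravo

Derivation:
Final LEFT:  [charlie, delta, bravo, bravo, hotel, foxtrot, echo]
Final RIGHT: [echo, india, hotel, bravo, delta, bravo, alpha]
i=0: L=charlie=BASE, R=echo -> take RIGHT -> echo
i=1: L=delta=BASE, R=india -> take RIGHT -> india
i=2: BASE=delta L=bravo R=hotel all differ -> CONFLICT
i=3: L=bravo R=bravo -> agree -> bravo
i=4: L=hotel=BASE, R=delta -> take RIGHT -> delta
i=5: BASE=delta L=foxtrot R=bravo all differ -> CONFLICT
i=6: L=echo, R=alpha=BASE -> take LEFT -> echo
Index 3 -> bravo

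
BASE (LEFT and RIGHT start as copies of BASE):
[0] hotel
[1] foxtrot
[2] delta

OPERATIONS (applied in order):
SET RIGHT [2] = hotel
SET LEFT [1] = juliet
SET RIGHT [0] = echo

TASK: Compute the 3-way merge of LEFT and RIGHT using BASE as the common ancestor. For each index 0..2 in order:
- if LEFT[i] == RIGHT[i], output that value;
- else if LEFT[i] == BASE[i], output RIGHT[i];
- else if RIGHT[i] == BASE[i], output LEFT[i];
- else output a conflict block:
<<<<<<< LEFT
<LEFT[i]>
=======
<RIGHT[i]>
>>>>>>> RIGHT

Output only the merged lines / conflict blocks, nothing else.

Answer: echo
juliet
hotel

Derivation:
Final LEFT:  [hotel, juliet, delta]
Final RIGHT: [echo, foxtrot, hotel]
i=0: L=hotel=BASE, R=echo -> take RIGHT -> echo
i=1: L=juliet, R=foxtrot=BASE -> take LEFT -> juliet
i=2: L=delta=BASE, R=hotel -> take RIGHT -> hotel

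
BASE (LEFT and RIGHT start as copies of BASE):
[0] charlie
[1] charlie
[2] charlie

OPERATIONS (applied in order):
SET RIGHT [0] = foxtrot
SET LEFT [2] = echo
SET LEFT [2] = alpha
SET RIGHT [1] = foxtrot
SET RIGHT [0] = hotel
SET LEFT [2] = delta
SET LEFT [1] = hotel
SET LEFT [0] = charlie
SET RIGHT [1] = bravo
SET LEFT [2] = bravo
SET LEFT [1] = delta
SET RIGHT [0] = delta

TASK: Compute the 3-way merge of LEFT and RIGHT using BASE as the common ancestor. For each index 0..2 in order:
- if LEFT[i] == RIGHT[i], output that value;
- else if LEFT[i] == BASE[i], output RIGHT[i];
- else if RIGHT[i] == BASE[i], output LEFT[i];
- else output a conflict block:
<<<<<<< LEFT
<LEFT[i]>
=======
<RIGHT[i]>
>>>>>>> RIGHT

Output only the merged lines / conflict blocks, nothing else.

Answer: delta
<<<<<<< LEFT
delta
=======
bravo
>>>>>>> RIGHT
bravo

Derivation:
Final LEFT:  [charlie, delta, bravo]
Final RIGHT: [delta, bravo, charlie]
i=0: L=charlie=BASE, R=delta -> take RIGHT -> delta
i=1: BASE=charlie L=delta R=bravo all differ -> CONFLICT
i=2: L=bravo, R=charlie=BASE -> take LEFT -> bravo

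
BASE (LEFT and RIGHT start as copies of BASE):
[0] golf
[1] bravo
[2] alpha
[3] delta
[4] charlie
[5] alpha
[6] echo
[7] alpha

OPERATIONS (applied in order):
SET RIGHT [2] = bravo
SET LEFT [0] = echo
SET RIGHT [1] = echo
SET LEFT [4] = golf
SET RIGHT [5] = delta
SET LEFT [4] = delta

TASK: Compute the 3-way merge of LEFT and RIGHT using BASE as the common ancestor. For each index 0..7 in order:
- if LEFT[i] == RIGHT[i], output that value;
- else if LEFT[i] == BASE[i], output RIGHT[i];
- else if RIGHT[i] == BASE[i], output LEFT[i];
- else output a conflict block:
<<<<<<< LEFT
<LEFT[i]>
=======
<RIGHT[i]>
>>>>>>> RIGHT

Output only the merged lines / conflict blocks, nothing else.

Answer: echo
echo
bravo
delta
delta
delta
echo
alpha

Derivation:
Final LEFT:  [echo, bravo, alpha, delta, delta, alpha, echo, alpha]
Final RIGHT: [golf, echo, bravo, delta, charlie, delta, echo, alpha]
i=0: L=echo, R=golf=BASE -> take LEFT -> echo
i=1: L=bravo=BASE, R=echo -> take RIGHT -> echo
i=2: L=alpha=BASE, R=bravo -> take RIGHT -> bravo
i=3: L=delta R=delta -> agree -> delta
i=4: L=delta, R=charlie=BASE -> take LEFT -> delta
i=5: L=alpha=BASE, R=delta -> take RIGHT -> delta
i=6: L=echo R=echo -> agree -> echo
i=7: L=alpha R=alpha -> agree -> alpha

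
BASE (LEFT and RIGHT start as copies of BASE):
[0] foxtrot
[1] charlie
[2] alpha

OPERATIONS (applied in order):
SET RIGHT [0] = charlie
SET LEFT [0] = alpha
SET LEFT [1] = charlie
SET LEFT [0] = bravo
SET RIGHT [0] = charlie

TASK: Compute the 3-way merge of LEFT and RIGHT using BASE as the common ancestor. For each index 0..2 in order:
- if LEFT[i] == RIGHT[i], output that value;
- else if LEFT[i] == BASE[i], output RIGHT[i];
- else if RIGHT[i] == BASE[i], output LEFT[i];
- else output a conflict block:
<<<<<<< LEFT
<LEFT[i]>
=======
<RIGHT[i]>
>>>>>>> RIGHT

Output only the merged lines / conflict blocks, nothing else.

Answer: <<<<<<< LEFT
bravo
=======
charlie
>>>>>>> RIGHT
charlie
alpha

Derivation:
Final LEFT:  [bravo, charlie, alpha]
Final RIGHT: [charlie, charlie, alpha]
i=0: BASE=foxtrot L=bravo R=charlie all differ -> CONFLICT
i=1: L=charlie R=charlie -> agree -> charlie
i=2: L=alpha R=alpha -> agree -> alpha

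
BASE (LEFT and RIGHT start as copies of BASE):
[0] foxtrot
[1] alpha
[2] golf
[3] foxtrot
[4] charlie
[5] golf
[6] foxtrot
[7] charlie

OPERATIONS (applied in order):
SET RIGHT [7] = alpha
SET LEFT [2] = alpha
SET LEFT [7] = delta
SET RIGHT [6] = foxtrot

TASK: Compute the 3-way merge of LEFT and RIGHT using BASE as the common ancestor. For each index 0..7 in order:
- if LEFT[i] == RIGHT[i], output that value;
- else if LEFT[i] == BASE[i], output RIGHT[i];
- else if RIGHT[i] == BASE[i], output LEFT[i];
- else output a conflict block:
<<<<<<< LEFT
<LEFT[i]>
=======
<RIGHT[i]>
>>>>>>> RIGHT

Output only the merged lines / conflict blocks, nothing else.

Answer: foxtrot
alpha
alpha
foxtrot
charlie
golf
foxtrot
<<<<<<< LEFT
delta
=======
alpha
>>>>>>> RIGHT

Derivation:
Final LEFT:  [foxtrot, alpha, alpha, foxtrot, charlie, golf, foxtrot, delta]
Final RIGHT: [foxtrot, alpha, golf, foxtrot, charlie, golf, foxtrot, alpha]
i=0: L=foxtrot R=foxtrot -> agree -> foxtrot
i=1: L=alpha R=alpha -> agree -> alpha
i=2: L=alpha, R=golf=BASE -> take LEFT -> alpha
i=3: L=foxtrot R=foxtrot -> agree -> foxtrot
i=4: L=charlie R=charlie -> agree -> charlie
i=5: L=golf R=golf -> agree -> golf
i=6: L=foxtrot R=foxtrot -> agree -> foxtrot
i=7: BASE=charlie L=delta R=alpha all differ -> CONFLICT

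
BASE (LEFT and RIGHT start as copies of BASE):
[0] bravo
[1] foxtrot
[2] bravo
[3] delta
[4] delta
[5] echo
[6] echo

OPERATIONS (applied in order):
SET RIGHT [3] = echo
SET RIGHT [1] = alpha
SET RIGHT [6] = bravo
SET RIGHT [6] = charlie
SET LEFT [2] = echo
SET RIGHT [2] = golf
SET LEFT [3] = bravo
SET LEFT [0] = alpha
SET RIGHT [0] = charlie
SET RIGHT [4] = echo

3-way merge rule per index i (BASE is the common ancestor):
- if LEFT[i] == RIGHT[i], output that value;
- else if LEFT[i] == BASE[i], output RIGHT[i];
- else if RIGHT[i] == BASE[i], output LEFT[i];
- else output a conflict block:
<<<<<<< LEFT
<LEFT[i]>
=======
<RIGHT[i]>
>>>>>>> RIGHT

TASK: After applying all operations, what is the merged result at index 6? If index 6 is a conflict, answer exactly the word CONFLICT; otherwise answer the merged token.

Answer: charlie

Derivation:
Final LEFT:  [alpha, foxtrot, echo, bravo, delta, echo, echo]
Final RIGHT: [charlie, alpha, golf, echo, echo, echo, charlie]
i=0: BASE=bravo L=alpha R=charlie all differ -> CONFLICT
i=1: L=foxtrot=BASE, R=alpha -> take RIGHT -> alpha
i=2: BASE=bravo L=echo R=golf all differ -> CONFLICT
i=3: BASE=delta L=bravo R=echo all differ -> CONFLICT
i=4: L=delta=BASE, R=echo -> take RIGHT -> echo
i=5: L=echo R=echo -> agree -> echo
i=6: L=echo=BASE, R=charlie -> take RIGHT -> charlie
Index 6 -> charlie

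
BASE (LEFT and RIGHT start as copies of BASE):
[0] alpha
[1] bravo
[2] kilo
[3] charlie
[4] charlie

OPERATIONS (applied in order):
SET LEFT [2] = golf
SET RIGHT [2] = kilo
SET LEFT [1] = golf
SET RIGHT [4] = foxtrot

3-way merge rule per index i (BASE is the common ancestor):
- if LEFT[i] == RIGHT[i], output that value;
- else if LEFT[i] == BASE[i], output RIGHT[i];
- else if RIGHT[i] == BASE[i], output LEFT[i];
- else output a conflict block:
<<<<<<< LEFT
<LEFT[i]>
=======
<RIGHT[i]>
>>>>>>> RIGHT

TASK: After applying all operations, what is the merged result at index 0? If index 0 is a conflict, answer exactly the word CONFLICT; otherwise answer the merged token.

Answer: alpha

Derivation:
Final LEFT:  [alpha, golf, golf, charlie, charlie]
Final RIGHT: [alpha, bravo, kilo, charlie, foxtrot]
i=0: L=alpha R=alpha -> agree -> alpha
i=1: L=golf, R=bravo=BASE -> take LEFT -> golf
i=2: L=golf, R=kilo=BASE -> take LEFT -> golf
i=3: L=charlie R=charlie -> agree -> charlie
i=4: L=charlie=BASE, R=foxtrot -> take RIGHT -> foxtrot
Index 0 -> alpha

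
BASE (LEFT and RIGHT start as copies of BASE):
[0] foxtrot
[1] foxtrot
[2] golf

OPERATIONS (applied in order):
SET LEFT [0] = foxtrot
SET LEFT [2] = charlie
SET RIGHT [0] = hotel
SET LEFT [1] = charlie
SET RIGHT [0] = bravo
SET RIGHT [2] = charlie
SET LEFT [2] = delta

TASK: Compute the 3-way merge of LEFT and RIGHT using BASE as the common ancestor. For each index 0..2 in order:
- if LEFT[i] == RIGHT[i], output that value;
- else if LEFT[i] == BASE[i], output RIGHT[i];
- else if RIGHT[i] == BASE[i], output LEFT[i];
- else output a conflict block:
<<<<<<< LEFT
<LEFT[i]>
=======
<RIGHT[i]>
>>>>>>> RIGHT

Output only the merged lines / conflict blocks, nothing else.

Answer: bravo
charlie
<<<<<<< LEFT
delta
=======
charlie
>>>>>>> RIGHT

Derivation:
Final LEFT:  [foxtrot, charlie, delta]
Final RIGHT: [bravo, foxtrot, charlie]
i=0: L=foxtrot=BASE, R=bravo -> take RIGHT -> bravo
i=1: L=charlie, R=foxtrot=BASE -> take LEFT -> charlie
i=2: BASE=golf L=delta R=charlie all differ -> CONFLICT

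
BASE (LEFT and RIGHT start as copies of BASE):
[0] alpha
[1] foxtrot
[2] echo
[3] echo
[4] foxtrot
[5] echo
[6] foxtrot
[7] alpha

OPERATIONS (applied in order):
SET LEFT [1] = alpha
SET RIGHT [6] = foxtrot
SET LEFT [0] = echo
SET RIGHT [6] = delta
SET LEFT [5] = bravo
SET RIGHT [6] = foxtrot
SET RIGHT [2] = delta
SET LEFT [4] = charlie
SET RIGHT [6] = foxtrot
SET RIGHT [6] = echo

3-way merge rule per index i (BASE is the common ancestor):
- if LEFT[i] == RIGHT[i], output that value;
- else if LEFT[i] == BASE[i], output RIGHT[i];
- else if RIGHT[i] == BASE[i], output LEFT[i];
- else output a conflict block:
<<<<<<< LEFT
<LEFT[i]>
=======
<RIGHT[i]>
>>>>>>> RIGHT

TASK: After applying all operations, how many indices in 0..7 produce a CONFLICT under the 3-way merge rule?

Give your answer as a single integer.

Final LEFT:  [echo, alpha, echo, echo, charlie, bravo, foxtrot, alpha]
Final RIGHT: [alpha, foxtrot, delta, echo, foxtrot, echo, echo, alpha]
i=0: L=echo, R=alpha=BASE -> take LEFT -> echo
i=1: L=alpha, R=foxtrot=BASE -> take LEFT -> alpha
i=2: L=echo=BASE, R=delta -> take RIGHT -> delta
i=3: L=echo R=echo -> agree -> echo
i=4: L=charlie, R=foxtrot=BASE -> take LEFT -> charlie
i=5: L=bravo, R=echo=BASE -> take LEFT -> bravo
i=6: L=foxtrot=BASE, R=echo -> take RIGHT -> echo
i=7: L=alpha R=alpha -> agree -> alpha
Conflict count: 0

Answer: 0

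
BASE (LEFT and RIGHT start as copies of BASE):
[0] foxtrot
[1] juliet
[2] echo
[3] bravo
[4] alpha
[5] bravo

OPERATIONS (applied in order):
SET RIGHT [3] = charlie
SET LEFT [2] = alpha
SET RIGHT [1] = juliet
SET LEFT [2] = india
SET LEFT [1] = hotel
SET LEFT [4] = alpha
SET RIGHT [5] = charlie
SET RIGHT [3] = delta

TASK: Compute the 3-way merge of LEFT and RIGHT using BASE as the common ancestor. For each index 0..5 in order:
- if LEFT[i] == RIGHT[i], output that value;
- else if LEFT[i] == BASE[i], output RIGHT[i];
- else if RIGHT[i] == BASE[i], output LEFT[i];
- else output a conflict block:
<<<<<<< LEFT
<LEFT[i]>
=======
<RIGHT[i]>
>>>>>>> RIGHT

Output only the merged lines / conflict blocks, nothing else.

Final LEFT:  [foxtrot, hotel, india, bravo, alpha, bravo]
Final RIGHT: [foxtrot, juliet, echo, delta, alpha, charlie]
i=0: L=foxtrot R=foxtrot -> agree -> foxtrot
i=1: L=hotel, R=juliet=BASE -> take LEFT -> hotel
i=2: L=india, R=echo=BASE -> take LEFT -> india
i=3: L=bravo=BASE, R=delta -> take RIGHT -> delta
i=4: L=alpha R=alpha -> agree -> alpha
i=5: L=bravo=BASE, R=charlie -> take RIGHT -> charlie

Answer: foxtrot
hotel
india
delta
alpha
charlie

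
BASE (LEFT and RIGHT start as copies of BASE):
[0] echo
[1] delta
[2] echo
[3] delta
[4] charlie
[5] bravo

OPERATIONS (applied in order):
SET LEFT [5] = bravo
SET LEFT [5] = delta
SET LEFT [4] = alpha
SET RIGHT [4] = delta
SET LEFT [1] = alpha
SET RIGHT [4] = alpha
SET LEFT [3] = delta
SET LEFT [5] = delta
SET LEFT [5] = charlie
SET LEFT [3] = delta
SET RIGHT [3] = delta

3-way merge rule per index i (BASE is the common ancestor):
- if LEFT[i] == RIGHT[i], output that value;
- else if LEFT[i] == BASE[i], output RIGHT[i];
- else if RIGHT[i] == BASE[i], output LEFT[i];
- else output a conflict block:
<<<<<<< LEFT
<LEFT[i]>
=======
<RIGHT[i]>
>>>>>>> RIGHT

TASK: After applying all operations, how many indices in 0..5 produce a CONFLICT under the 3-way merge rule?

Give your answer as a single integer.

Answer: 0

Derivation:
Final LEFT:  [echo, alpha, echo, delta, alpha, charlie]
Final RIGHT: [echo, delta, echo, delta, alpha, bravo]
i=0: L=echo R=echo -> agree -> echo
i=1: L=alpha, R=delta=BASE -> take LEFT -> alpha
i=2: L=echo R=echo -> agree -> echo
i=3: L=delta R=delta -> agree -> delta
i=4: L=alpha R=alpha -> agree -> alpha
i=5: L=charlie, R=bravo=BASE -> take LEFT -> charlie
Conflict count: 0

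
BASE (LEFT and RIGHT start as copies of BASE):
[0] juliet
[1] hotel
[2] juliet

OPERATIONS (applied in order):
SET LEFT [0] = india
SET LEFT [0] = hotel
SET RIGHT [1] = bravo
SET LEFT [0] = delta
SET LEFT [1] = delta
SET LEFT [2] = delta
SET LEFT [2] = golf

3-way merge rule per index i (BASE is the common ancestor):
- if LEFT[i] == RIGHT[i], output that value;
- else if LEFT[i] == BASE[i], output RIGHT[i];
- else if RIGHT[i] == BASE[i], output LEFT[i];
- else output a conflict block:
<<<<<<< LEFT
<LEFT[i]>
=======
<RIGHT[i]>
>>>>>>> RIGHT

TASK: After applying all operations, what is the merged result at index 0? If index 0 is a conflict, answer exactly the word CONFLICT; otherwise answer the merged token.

Answer: delta

Derivation:
Final LEFT:  [delta, delta, golf]
Final RIGHT: [juliet, bravo, juliet]
i=0: L=delta, R=juliet=BASE -> take LEFT -> delta
i=1: BASE=hotel L=delta R=bravo all differ -> CONFLICT
i=2: L=golf, R=juliet=BASE -> take LEFT -> golf
Index 0 -> delta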